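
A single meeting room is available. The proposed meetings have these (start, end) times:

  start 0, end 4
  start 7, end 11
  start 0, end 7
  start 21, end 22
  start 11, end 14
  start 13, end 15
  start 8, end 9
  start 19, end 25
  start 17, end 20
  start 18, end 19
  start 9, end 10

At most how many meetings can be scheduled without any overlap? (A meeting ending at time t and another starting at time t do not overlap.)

Sorted by end: (0,4)  (0,7)  (8,9)  (9,10)  (7,11)  (11,14)  (13,15)  (18,19)  (17,20)  (21,22)  (19,25)
take (0,4); take (8,9); take (9,10); skip (7,11); take (11,14); take (18,19); take (21,22).
Selected 6 meetings.

6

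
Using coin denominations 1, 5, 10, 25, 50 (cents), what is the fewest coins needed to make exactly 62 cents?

62 = 1×50 + 1×10 + 2×1
Total coins = 1 + 1 + 2 = 4

4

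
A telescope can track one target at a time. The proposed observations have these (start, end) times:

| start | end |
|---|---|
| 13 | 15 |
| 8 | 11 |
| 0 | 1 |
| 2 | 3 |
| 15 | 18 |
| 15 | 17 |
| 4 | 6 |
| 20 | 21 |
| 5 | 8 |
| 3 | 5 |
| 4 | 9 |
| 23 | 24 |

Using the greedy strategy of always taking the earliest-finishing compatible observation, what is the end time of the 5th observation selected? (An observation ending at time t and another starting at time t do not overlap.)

Sort by end time and greedily take each interval whose start is ≥ the last chosen end.
Sorted by end: (0,1)  (2,3)  (3,5)  (4,6)  (5,8)  (4,9)  (8,11)  (13,15)  (15,17)  (15,18)  (20,21)  (23,24)
take (0,1); take (2,3); take (3,5); skip (4,6); take (5,8); take (8,11); take (13,15); take (15,17); skip (15,18); take (20,21); take (23,24).
Selected: (0,1) (2,3) (3,5) (5,8) (8,11) (13,15) (15,17) (20,21) (23,24)

11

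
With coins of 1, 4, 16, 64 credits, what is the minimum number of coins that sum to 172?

172 − 2×64→44 − 2×16→12 − 3×4→0
Total coins = 2 + 2 + 3 = 7

7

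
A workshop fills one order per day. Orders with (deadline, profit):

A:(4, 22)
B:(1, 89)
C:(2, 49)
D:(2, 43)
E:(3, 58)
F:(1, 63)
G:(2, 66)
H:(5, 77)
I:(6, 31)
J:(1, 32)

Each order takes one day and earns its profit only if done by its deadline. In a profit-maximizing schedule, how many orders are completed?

6

Profit order: B=89 H=77 G=66 F=63 E=58 C=49 D=43 J=32 I=31 A=22
Assign: B→slot 1, H→slot 5, G→slot 2, F skipped, E→slot 3, C skipped, D skipped, J skipped, I→slot 6, A→slot 4.
Slots: [1:B] [2:G] [3:E] [4:A] [5:H] [6:I]
6 of 10 scheduled.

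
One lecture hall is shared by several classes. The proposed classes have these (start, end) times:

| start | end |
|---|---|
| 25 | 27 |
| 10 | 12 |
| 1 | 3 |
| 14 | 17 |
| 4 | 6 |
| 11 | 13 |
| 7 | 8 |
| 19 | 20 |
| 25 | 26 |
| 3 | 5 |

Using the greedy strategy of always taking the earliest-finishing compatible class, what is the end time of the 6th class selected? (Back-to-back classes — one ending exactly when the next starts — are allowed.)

By end time: (1,3), (3,5), (4,6), (7,8), (10,12), (11,13), (14,17), (19,20), (25,26), (25,27).
Pick (1,3); next start ≥ 3 → (3,5); next start ≥ 5 → (7,8); next start ≥ 8 → (10,12); next start ≥ 12 → (14,17); next start ≥ 17 → (19,20); next start ≥ 20 → (25,26).
Selected: (1,3) (3,5) (7,8) (10,12) (14,17) (19,20) (25,26)

20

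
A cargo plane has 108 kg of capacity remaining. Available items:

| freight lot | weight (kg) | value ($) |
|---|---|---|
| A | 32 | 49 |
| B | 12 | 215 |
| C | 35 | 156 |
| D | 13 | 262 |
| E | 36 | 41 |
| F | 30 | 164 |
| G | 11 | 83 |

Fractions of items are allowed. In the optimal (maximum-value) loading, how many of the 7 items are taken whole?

Order: D (262/13=20.15) > B (215/12=17.92) > G (83/11=7.55) > F (164/30=5.47) > C (156/35=4.46) > A (49/32=1.53) > E (41/36=1.14)
Fill: take D (13 @ 262) → take B (12 @ 215) → take G (11 @ 83) → take F (30 @ 164) → take C (35 @ 156) → take 7/32 of A → 10.72; 108/108 used.
5 item(s) taken whole; one partial (take 7/32 of A).

5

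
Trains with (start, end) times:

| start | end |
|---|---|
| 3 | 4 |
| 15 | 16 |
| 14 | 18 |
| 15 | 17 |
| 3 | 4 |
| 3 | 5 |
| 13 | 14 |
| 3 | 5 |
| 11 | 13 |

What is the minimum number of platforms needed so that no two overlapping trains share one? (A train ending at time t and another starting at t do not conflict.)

starts: [3, 3, 3, 3, 11, 13, 14, 15, 15]
ends:   [4, 4, 5, 5, 13, 14, 16, 17, 18]
s3→1 s3→2 s3→3 s3→4  — peak 4.

4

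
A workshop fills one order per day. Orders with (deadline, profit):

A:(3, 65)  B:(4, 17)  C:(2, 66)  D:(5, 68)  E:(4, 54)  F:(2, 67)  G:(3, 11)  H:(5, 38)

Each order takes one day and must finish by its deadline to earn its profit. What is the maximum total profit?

320

Sort by profit descending; place each in the latest free slot ≤ its deadline.
By profit: D(d5,68), F(d2,67), C(d2,66), A(d3,65), E(d4,54), H(d5,38), B(d4,17), G(d3,11)
D→slot 5; F→slot 2; C→slot 1; A→slot 3; E→slot 4; H skipped; B skipped; G skipped.
Profit = 66 + 67 + 65 + 54 + 68 = 320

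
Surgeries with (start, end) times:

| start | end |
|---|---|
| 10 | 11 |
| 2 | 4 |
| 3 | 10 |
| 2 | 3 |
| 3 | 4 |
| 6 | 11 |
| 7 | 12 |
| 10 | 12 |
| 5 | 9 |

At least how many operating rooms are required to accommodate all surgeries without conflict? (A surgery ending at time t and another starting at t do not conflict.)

The answer is the maximum number of intervals overlapping at any instant.
starts: [2, 2, 3, 3, 5, 6, 7, 10, 10]
ends:   [3, 4, 4, 9, 10, 11, 11, 12, 12]
s2→1 s2→2 e3→1 s3→2 s3→3 e4→2 e4→1 s5→2 s6→3 s7→4  — peak 4.

4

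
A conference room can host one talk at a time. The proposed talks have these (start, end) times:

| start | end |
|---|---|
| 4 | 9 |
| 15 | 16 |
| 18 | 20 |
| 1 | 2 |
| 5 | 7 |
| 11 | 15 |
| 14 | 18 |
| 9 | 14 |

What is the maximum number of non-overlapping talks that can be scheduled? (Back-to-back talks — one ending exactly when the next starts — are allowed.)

Order by finish time; keep every interval that doesn't clash with the previous kept one.
By end time: (1,2), (5,7), (4,9), (9,14), (11,15), (15,16), (14,18), (18,20).
Pick (1,2); next start ≥ 2 → (5,7); next start ≥ 7 → (9,14); next start ≥ 14 → (15,16); next start ≥ 16 → (18,20).
Selected 5 talks.

5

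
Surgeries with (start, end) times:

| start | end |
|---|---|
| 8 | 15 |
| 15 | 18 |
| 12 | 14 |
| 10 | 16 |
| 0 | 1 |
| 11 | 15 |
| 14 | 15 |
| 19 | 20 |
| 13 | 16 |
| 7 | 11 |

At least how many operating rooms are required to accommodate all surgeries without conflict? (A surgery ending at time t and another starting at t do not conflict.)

5

starts: [0, 7, 8, 10, 11, 12, 13, 14, 15, 19]
ends:   [1, 11, 14, 15, 15, 15, 16, 16, 18, 20]
s0→1 e1→0 s7→1 s8→2 s10→3 e11→2 s11→3 s12→4 s13→5  — peak 5.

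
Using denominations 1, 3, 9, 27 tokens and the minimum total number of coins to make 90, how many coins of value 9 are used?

1

90 − 3×27→9 − 1×9→0
Count of 9: 1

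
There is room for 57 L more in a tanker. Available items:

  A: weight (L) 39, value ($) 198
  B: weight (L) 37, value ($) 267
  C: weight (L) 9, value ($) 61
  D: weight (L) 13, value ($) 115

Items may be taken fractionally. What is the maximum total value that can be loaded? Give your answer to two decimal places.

Greedy by value/weight ratio, highest first.
Order: D (115/13=8.85) > B (267/37=7.22) > C (61/9=6.78) > A (198/39=5.08)
Fill: take D (13 @ 115) → take B (37 @ 267) → take 7/9 of C → 47.44; 57/57 used.
Total value = 429.44

429.44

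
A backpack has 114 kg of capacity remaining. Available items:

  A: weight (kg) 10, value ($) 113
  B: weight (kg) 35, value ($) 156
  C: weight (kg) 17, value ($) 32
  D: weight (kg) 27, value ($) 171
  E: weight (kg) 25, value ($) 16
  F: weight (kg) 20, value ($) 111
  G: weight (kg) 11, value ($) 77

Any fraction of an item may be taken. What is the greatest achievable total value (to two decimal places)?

Greedy by value/weight ratio, highest first.
Ratios (sorted): A 11.30, G 7.00, D 6.33, F 5.55, B 4.46, C 1.88, E 0.64
take A (10 @ 113); take G (11 @ 77); take D (27 @ 171); take F (20 @ 111); take B (35 @ 156); take 11/17 of C → 20.71. Capacity used 114/114.
Total value = 648.71

648.71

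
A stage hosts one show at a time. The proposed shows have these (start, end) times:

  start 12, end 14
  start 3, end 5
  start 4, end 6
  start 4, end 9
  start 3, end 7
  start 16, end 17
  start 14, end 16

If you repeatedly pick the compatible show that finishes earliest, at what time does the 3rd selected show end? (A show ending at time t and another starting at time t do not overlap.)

16

Sort by end time and greedily take each interval whose start is ≥ the last chosen end.
Sorted by end: (3,5)  (4,6)  (3,7)  (4,9)  (12,14)  (14,16)  (16,17)
take (3,5); skip (4,9); take (12,14); take (14,16); take (16,17).
Selected: (3,5) (12,14) (14,16) (16,17)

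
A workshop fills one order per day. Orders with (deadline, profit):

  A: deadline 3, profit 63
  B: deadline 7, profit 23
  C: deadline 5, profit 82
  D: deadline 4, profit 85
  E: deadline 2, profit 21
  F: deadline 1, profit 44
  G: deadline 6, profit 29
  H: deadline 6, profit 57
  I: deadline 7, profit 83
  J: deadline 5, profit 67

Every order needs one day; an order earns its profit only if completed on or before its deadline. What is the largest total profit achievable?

By profit: D(d4,85), I(d7,83), C(d5,82), J(d5,67), A(d3,63), H(d6,57), F(d1,44), G(d6,29), B(d7,23), E(d2,21)
D→slot 4; I→slot 7; C→slot 5; J→slot 3; A→slot 2; H→slot 6; F→slot 1; G skipped; B skipped; E skipped.
Profit = 44 + 63 + 67 + 85 + 82 + 57 + 83 = 481

481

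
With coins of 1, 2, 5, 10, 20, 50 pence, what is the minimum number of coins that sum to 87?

5

Use the largest denomination that fits, subtract, and repeat.
87 = 1×50 + 1×20 + 1×10 + 1×5 + 1×2
Total coins = 1 + 1 + 1 + 1 + 1 = 5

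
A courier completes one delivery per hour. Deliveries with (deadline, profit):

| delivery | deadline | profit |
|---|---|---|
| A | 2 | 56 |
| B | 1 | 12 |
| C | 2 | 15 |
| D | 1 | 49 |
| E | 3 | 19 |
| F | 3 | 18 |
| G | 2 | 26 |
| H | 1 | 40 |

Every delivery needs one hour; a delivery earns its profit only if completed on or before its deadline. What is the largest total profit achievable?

124

Take jobs in profit order; each goes to the latest open slot no later than its deadline.
By profit: A(d2,56), D(d1,49), H(d1,40), G(d2,26), E(d3,19), F(d3,18), C(d2,15), B(d1,12)
A→slot 2; D→slot 1; H skipped; G skipped; E→slot 3; F skipped; C skipped; B skipped.
Profit = 49 + 56 + 19 = 124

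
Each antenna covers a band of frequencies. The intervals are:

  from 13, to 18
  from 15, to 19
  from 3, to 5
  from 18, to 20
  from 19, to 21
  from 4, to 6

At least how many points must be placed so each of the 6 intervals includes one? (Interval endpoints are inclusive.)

3

Sorted: [3,5] [4,6] [13,18] [15,19] [18,20] [19,21]
{[3,5],[4,6]} hit by 5; {[13,18],[15,19],[18,20]} hit by 18; {[19,21]} hit by 21.
Points: 5, 18, 21 (3 total).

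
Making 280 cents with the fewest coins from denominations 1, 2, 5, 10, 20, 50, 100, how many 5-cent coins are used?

0

280 − 2×100→80 − 1×50→30 − 1×20→10 − 1×10→0
Count of 5: 0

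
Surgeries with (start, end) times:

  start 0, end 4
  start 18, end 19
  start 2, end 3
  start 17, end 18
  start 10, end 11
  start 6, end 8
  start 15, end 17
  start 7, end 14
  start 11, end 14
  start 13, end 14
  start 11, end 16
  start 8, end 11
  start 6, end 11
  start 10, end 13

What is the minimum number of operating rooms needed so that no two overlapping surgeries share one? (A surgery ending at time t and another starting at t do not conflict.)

5

Events (time:±→running): 0:+→1 2:+→2 3:-→1 4:-→0 6:+→1 6:+→2 7:+→3 8:-→2 8:+→3 10:+→4 10:+→5 … peak 5.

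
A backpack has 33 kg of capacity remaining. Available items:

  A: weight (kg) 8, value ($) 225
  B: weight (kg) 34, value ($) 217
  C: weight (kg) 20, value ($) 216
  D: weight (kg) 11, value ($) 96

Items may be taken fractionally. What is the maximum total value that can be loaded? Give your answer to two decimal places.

Ratios (sorted): A 28.12, C 10.80, D 8.73, B 6.38
take A (8 @ 225); take C (20 @ 216); take 5/11 of D → 43.64. Capacity used 33/33.
Total value = 484.64

484.64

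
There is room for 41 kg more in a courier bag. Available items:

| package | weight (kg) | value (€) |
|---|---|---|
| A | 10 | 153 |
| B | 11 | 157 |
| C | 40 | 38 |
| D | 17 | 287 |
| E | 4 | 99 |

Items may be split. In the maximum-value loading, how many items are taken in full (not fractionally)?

Greedy by value/weight ratio, highest first.
Ratios (sorted): E 24.75, D 16.88, A 15.30, B 14.27, C 0.95
take E (4 @ 99); take D (17 @ 287); take A (10 @ 153); take 10/11 of B → 142.73. Capacity used 41/41.
3 item(s) taken whole; one partial (take 10/11 of B).

3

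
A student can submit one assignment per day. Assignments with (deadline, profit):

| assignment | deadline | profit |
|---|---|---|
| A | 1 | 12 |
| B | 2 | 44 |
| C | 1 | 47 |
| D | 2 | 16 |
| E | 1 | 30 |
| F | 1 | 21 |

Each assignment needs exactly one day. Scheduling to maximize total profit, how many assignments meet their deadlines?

2

Sort by profit descending; place each in the latest free slot ≤ its deadline.
By profit: C(d1,47), B(d2,44), E(d1,30), F(d1,21), D(d2,16), A(d1,12)
C→slot 1; B→slot 2; E skipped; F skipped; D skipped; A skipped.
2 of 6 scheduled.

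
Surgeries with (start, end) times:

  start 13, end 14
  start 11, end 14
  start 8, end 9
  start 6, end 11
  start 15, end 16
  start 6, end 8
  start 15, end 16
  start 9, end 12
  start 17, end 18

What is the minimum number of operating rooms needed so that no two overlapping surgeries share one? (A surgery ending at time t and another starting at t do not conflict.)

The answer is the maximum number of intervals overlapping at any instant.
starts: [6, 6, 8, 9, 11, 13, 15, 15, 17]
ends:   [8, 9, 11, 12, 14, 14, 16, 16, 18]
s6→1 s6→2  — peak 2.

2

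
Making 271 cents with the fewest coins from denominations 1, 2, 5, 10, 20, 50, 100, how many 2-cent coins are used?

Use the largest denomination that fits, subtract, and repeat.
271 = 2×100 + 1×50 + 1×20 + 1×1
Count of 2: 0

0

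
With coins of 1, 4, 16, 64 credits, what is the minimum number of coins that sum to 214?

214 − 3×64→22 − 1×16→6 − 1×4→2 − 2×1→0
Total coins = 3 + 1 + 1 + 2 = 7

7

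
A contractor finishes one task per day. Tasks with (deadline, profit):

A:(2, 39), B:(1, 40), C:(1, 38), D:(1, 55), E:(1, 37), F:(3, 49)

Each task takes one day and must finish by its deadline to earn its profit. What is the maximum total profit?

Take jobs in profit order; each goes to the latest open slot no later than its deadline.
Profit order: D=55 F=49 B=40 A=39 C=38 E=37
Assign: D→slot 1, F→slot 3, B skipped, A→slot 2, C skipped, E skipped.
Slots: [1:D] [2:A] [3:F]
Profit = 55 + 39 + 49 = 143

143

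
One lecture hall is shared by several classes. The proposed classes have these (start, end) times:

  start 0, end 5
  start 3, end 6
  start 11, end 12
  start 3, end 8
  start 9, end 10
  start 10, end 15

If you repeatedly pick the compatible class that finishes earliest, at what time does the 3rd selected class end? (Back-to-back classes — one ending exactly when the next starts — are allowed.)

12

Sort by end time and greedily take each interval whose start is ≥ the last chosen end.
Sorted by end: (0,5)  (3,6)  (3,8)  (9,10)  (11,12)  (10,15)
take (0,5); take (9,10); take (11,12).
Selected: (0,5) (9,10) (11,12)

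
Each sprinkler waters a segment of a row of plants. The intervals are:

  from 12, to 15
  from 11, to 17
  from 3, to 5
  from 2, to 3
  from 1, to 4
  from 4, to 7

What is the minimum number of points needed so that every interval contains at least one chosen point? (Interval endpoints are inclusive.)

3

Sort by right endpoint; whenever an interval is uncovered, place a point at its right end.
By right end: [2,3]  [1,4]  [3,5]  [4,7]  [12,15]  [11,17]
[2,3] uncovered → point at 3; [4,7] uncovered → point at 7; [12,15] uncovered → point at 15.
Points: 3, 7, 15 (3 total).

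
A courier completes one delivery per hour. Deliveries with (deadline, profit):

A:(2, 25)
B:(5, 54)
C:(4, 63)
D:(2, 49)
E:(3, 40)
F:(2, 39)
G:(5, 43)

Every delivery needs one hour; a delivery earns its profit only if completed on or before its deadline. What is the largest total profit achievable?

By profit: C(d4,63), B(d5,54), D(d2,49), G(d5,43), E(d3,40), F(d2,39), A(d2,25)
C→slot 4; B→slot 5; D→slot 2; G→slot 3; E→slot 1; F skipped; A skipped.
Profit = 40 + 49 + 43 + 63 + 54 = 249

249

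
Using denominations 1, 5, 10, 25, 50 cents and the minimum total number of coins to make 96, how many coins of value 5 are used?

0

Greedy: take as many of the largest coin as possible, then repeat with the remainder.
96 − 1×50→46 − 1×25→21 − 2×10→1 − 1×1→0
Count of 5: 0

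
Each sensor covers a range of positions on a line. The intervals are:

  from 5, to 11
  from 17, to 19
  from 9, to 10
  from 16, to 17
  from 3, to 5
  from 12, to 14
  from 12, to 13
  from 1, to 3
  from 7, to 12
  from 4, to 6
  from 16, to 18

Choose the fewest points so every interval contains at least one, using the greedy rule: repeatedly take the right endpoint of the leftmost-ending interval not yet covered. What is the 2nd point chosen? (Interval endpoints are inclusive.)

6

Sort by right endpoint; whenever an interval is uncovered, place a point at its right end.
Sorted: [1,3] [3,5] [4,6] [9,10] [5,11] [7,12] [12,13] [12,14] [16,17] [16,18] [17,19]
{[1,3],[3,5]} hit by 3; {[4,6]} hit by 6; {[9,10],[5,11],[7,12]} hit by 10; {[12,13],[12,14]} hit by 13; {[16,17],[16,18],[17,19]} hit by 17.
Points: 3, 6, 10, 13, 17 (5 total).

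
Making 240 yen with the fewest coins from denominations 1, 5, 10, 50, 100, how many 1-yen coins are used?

Greedy: take as many of the largest coin as possible, then repeat with the remainder.
240 − 2×100→40 − 4×10→0
Count of 1: 0

0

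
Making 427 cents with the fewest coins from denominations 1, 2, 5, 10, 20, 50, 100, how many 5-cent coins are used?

1

Greedy: take as many of the largest coin as possible, then repeat with the remainder.
427 − 4×100→27 − 1×20→7 − 1×5→2 − 1×2→0
Count of 5: 1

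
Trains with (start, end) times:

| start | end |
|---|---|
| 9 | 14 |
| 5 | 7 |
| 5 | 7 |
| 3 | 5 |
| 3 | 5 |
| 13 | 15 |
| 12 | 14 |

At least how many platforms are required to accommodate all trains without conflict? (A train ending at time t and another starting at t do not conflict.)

3

Count concurrent intervals with a sweep; the peak is the room count.
starts: [3, 3, 5, 5, 9, 12, 13]
ends:   [5, 5, 7, 7, 14, 14, 15]
s3→1 s3→2 e5→1 e5→0 s5→1 s5→2 e7→1 e7→0 s9→1 s12→2 s13→3  — peak 3.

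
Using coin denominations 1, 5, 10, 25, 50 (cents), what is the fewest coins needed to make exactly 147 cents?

7

Greedy: take as many of the largest coin as possible, then repeat with the remainder.
147 − 2×50→47 − 1×25→22 − 2×10→2 − 2×1→0
Total coins = 2 + 1 + 2 + 2 = 7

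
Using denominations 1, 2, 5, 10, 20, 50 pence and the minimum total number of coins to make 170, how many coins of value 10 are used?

170 − 3×50→20 − 1×20→0
Count of 10: 0

0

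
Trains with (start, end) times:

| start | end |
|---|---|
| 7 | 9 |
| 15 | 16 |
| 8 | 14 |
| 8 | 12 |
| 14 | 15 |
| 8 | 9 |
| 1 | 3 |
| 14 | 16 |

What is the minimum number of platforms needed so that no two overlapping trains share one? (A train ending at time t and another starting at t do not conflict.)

Count concurrent intervals with a sweep; the peak is the room count.
Events (time:±→running): 1:+→1 3:-→0 7:+→1 8:+→2 8:+→3 8:+→4 … peak 4.

4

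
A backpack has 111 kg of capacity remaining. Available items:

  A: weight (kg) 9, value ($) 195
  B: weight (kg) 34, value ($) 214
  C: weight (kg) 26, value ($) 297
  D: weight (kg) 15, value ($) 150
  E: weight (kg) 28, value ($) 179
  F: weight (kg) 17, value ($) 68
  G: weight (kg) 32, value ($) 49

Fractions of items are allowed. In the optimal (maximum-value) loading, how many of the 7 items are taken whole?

4

Order: A (195/9=21.67) > C (297/26=11.42) > D (150/15=10.00) > E (179/28=6.39) > B (214/34=6.29) > F (68/17=4.00) > G (49/32=1.53)
Fill: take A (9 @ 195) → take C (26 @ 297) → take D (15 @ 150) → take E (28 @ 179) → take 33/34 of B → 207.71; 111/111 used.
4 item(s) taken whole; one partial (take 33/34 of B).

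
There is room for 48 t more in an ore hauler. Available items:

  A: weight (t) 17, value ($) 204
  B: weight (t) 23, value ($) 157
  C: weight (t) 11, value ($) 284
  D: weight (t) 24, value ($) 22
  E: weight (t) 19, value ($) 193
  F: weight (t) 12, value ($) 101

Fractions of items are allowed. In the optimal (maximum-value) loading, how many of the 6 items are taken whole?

3

Sort by value per unit weight and fill in that order.
Order: C (284/11=25.82) > A (204/17=12.00) > E (193/19=10.16) > F (101/12=8.42) > B (157/23=6.83) > D (22/24=0.92)
Fill: take C (11 @ 284) → take A (17 @ 204) → take E (19 @ 193) → take 1/12 of F → 8.42; 48/48 used.
3 item(s) taken whole; one partial (take 1/12 of F).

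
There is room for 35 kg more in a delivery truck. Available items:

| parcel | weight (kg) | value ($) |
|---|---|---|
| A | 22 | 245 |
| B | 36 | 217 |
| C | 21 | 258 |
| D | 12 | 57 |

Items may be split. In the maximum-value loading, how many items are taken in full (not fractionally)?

Ratios (sorted): C 12.29, A 11.14, B 6.03, D 4.75
take C (21 @ 258); take 14/22 of A → 155.91. Capacity used 35/35.
1 item(s) taken whole; one partial (take 14/22 of A).

1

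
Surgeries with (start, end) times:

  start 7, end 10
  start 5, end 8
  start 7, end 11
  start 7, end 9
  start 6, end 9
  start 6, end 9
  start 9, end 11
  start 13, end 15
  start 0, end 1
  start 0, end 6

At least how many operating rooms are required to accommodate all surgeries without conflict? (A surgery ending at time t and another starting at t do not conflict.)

6

Events (time:±→running): 0:+→1 0:+→2 1:-→1 5:+→2 6:-→1 6:+→2 6:+→3 7:+→4 7:+→5 7:+→6 … peak 6.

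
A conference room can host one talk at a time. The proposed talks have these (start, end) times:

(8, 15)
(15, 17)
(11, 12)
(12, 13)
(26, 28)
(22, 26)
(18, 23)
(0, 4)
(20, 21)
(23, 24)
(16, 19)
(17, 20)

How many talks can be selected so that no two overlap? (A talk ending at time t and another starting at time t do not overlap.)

8

Order by finish time; keep every interval that doesn't clash with the previous kept one.
Sorted by end: (0,4)  (11,12)  (12,13)  (8,15)  (15,17)  (16,19)  (17,20)  (20,21)  (18,23)  (23,24)  (22,26)  (26,28)
take (0,4); take (11,12); take (12,13); take (15,17); take (17,20); take (20,21); take (23,24); skip (22,26); take (26,28).
Selected 8 talks.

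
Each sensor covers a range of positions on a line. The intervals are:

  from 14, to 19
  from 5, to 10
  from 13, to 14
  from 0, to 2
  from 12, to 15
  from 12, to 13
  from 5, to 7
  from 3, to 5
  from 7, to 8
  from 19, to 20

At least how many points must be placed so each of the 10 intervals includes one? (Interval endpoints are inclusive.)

Process intervals by earliest right end; each time one isn't hit yet, stab at its right endpoint.
By right end: [0,2]  [3,5]  [5,7]  [7,8]  [5,10]  [12,13]  [13,14]  [12,15]  [14,19]  [19,20]
[0,2] uncovered → point at 2; [3,5] uncovered → point at 5; [7,8] uncovered → point at 8; [12,13] uncovered → point at 13; [14,19] uncovered → point at 19.
Points: 2, 5, 8, 13, 19 (5 total).

5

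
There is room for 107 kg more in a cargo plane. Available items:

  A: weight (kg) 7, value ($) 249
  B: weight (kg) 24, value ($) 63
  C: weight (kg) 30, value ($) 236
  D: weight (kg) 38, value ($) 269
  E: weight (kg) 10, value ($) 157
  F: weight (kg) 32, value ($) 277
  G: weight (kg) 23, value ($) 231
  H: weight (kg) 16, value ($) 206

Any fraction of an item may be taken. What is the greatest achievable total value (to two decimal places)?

1269.47

Order: A (249/7=35.57) > E (157/10=15.70) > H (206/16=12.88) > G (231/23=10.04) > F (277/32=8.66) > C (236/30=7.87) > D (269/38=7.08) > B (63/24=2.62)
Fill: take A (7 @ 249) → take E (10 @ 157) → take H (16 @ 206) → take G (23 @ 231) → take F (32 @ 277) → take 19/30 of C → 149.47; 107/107 used.
Total value = 1269.47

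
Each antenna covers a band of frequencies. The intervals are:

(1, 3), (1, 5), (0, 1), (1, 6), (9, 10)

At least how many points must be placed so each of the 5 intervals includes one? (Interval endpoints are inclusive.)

Sort by right endpoint; whenever an interval is uncovered, place a point at its right end.
By right end: [0,1]  [1,3]  [1,5]  [1,6]  [9,10]
[0,1] uncovered → point at 1; [9,10] uncovered → point at 10.
Points: 1, 10 (2 total).

2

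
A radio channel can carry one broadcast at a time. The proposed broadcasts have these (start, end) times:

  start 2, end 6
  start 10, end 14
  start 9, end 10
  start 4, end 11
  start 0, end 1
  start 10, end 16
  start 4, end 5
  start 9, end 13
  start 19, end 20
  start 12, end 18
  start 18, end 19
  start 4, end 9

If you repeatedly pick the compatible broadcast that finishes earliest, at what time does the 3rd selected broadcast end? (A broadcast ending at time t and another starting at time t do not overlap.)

10

Order by finish time; keep every interval that doesn't clash with the previous kept one.
By end time: (0,1), (4,5), (2,6), (4,9), (9,10), (4,11), (9,13), (10,14), (10,16), (12,18), (18,19), (19,20).
Pick (0,1); next start ≥ 1 → (4,5); next start ≥ 5 → (9,10); next start ≥ 10 → (10,14); next start ≥ 14 → (18,19); next start ≥ 19 → (19,20).
Selected: (0,1) (4,5) (9,10) (10,14) (18,19) (19,20)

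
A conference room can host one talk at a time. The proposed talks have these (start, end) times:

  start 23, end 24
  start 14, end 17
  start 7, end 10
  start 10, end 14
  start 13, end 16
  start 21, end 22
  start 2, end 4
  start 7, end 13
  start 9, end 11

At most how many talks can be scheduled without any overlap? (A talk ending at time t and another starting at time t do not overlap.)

6

Order by finish time; keep every interval that doesn't clash with the previous kept one.
Sorted by end: (2,4)  (7,10)  (9,11)  (7,13)  (10,14)  (13,16)  (14,17)  (21,22)  (23,24)
take (2,4); take (7,10); take (10,14); take (14,17); take (21,22); take (23,24).
Selected 6 talks.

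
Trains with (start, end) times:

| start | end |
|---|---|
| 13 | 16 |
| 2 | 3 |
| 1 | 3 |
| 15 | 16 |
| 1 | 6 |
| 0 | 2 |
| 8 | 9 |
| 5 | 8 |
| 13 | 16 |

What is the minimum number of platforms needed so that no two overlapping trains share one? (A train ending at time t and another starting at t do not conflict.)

Count concurrent intervals with a sweep; the peak is the room count.
starts: [0, 1, 1, 2, 5, 8, 13, 13, 15]
ends:   [2, 3, 3, 6, 8, 9, 16, 16, 16]
s0→1 s1→2 s1→3  — peak 3.

3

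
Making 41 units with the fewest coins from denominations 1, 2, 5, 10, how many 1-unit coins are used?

41 − 4×10→1 − 1×1→0
Count of 1: 1

1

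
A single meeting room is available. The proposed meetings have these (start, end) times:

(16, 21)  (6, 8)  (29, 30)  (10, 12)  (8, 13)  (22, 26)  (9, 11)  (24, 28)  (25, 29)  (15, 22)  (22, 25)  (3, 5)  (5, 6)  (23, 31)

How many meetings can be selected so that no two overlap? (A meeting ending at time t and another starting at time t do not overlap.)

Greedy by earliest finish: after sorting by end time, pick each interval compatible with the last pick.
Sorted by end: (3,5)  (5,6)  (6,8)  (9,11)  (10,12)  (8,13)  (16,21)  (15,22)  (22,25)  (22,26)  (24,28)  (25,29)  (29,30)  (23,31)
take (3,5); take (5,6); take (6,8); take (9,11); skip (10,12); take (16,21); take (22,25); skip (22,26); skip (24,28); take (25,29); take (29,30); skip (23,31).
Selected 8 meetings.

8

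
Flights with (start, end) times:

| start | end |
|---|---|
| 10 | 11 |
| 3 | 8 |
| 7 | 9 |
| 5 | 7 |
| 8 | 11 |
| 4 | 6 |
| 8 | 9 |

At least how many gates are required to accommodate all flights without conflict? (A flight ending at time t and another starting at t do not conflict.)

3

Count concurrent intervals with a sweep; the peak is the room count.
starts: [3, 4, 5, 7, 8, 8, 10]
ends:   [6, 7, 8, 9, 9, 11, 11]
s3→1 s4→2 s5→3  — peak 3.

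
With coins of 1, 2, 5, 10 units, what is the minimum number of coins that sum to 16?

3

Use the largest denomination that fits, subtract, and repeat.
16 = 1×10 + 1×5 + 1×1
Total coins = 1 + 1 + 1 = 3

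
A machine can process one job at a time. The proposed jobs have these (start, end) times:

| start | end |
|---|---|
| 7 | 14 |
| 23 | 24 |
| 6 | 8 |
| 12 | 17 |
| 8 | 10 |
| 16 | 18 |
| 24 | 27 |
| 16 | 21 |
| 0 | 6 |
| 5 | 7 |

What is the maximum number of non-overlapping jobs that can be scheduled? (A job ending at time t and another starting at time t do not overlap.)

Sort by end time and greedily take each interval whose start is ≥ the last chosen end.
By end time: (0,6), (5,7), (6,8), (8,10), (7,14), (12,17), (16,18), (16,21), (23,24), (24,27).
Pick (0,6); next start ≥ 6 → (6,8); next start ≥ 8 → (8,10); next start ≥ 10 → (12,17); next start ≥ 17 → (23,24); next start ≥ 24 → (24,27).
Selected 6 jobs.

6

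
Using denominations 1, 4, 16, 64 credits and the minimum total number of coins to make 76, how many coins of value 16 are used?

0

76 − 1×64→12 − 3×4→0
Count of 16: 0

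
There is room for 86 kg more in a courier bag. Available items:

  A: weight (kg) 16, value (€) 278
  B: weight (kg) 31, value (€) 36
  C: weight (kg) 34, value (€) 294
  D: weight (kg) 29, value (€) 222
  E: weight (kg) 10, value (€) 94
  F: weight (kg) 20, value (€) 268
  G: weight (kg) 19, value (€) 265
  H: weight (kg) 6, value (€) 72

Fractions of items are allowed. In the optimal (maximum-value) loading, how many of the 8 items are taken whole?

5

Greedy by value/weight ratio, highest first.
Order: A (278/16=17.38) > G (265/19=13.95) > F (268/20=13.40) > H (72/6=12.00) > E (94/10=9.40) > C (294/34=8.65) > D (222/29=7.66) > B (36/31=1.16)
Fill: take A (16 @ 278) → take G (19 @ 265) → take F (20 @ 268) → take H (6 @ 72) → take E (10 @ 94) → take 15/34 of C → 129.71; 86/86 used.
5 item(s) taken whole; one partial (take 15/34 of C).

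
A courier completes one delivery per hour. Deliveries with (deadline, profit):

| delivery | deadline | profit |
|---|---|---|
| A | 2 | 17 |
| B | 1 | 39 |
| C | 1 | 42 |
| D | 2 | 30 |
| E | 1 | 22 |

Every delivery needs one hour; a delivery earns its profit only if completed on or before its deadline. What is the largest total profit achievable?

Sort by profit descending; place each in the latest free slot ≤ its deadline.
Profit order: C=42 B=39 D=30 E=22 A=17
Assign: C→slot 1, B skipped, D→slot 2, E skipped, A skipped.
Slots: [1:C] [2:D]
Profit = 42 + 30 = 72

72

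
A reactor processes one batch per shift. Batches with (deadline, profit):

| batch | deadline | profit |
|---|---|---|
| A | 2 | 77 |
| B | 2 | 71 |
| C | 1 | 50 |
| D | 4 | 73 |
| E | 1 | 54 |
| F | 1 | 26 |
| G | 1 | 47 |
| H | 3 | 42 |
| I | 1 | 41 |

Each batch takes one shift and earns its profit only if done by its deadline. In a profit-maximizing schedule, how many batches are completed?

4

Sort by profit descending; place each in the latest free slot ≤ its deadline.
By profit: A(d2,77), D(d4,73), B(d2,71), E(d1,54), C(d1,50), G(d1,47), H(d3,42), I(d1,41), F(d1,26)
A→slot 2; D→slot 4; B→slot 1; E skipped; C skipped; G skipped; H→slot 3; I skipped; F skipped.
4 of 9 scheduled.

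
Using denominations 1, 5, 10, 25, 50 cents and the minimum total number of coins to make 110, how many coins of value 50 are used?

110 = 2×50 + 1×10
Count of 50: 2

2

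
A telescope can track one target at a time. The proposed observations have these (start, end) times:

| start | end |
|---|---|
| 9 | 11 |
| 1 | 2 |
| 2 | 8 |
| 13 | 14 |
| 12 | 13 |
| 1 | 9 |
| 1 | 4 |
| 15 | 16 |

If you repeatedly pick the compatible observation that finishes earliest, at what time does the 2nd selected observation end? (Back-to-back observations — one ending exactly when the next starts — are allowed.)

Order by finish time; keep every interval that doesn't clash with the previous kept one.
By end time: (1,2), (1,4), (2,8), (1,9), (9,11), (12,13), (13,14), (15,16).
Pick (1,2); next start ≥ 2 → (2,8); next start ≥ 8 → (9,11); next start ≥ 11 → (12,13); next start ≥ 13 → (13,14); next start ≥ 14 → (15,16).
Selected: (1,2) (2,8) (9,11) (12,13) (13,14) (15,16)

8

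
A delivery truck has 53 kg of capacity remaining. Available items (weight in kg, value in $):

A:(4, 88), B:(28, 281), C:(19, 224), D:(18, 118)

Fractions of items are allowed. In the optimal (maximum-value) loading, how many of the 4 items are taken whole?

3

Sort by value per unit weight and fill in that order.
Order: A (88/4=22.00) > C (224/19=11.79) > B (281/28=10.04) > D (118/18=6.56)
Fill: take A (4 @ 88) → take C (19 @ 224) → take B (28 @ 281) → take 2/18 of D → 13.11; 53/53 used.
3 item(s) taken whole; one partial (take 2/18 of D).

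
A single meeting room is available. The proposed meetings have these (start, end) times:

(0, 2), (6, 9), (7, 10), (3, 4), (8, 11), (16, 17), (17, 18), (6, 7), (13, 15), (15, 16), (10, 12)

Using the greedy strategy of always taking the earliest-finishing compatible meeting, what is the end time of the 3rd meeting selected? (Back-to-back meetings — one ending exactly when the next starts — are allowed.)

Greedy by earliest finish: after sorting by end time, pick each interval compatible with the last pick.
Sorted by end: (0,2)  (3,4)  (6,7)  (6,9)  (7,10)  (8,11)  (10,12)  (13,15)  (15,16)  (16,17)  (17,18)
take (0,2); take (3,4); take (6,7); take (7,10); take (10,12); take (13,15); take (15,16); take (16,17); take (17,18).
Selected: (0,2) (3,4) (6,7) (7,10) (10,12) (13,15) (15,16) (16,17) (17,18)

7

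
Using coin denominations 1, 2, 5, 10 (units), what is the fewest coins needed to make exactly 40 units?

4

Use the largest denomination that fits, subtract, and repeat.
40 = 4×10
Total coins = 4 = 4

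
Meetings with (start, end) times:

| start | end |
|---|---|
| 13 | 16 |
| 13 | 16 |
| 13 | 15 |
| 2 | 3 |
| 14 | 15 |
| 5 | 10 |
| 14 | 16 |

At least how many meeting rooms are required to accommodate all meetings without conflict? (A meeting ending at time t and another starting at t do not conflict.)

The answer is the maximum number of intervals overlapping at any instant.
starts: [2, 5, 13, 13, 13, 14, 14]
ends:   [3, 10, 15, 15, 16, 16, 16]
s2→1 e3→0 s5→1 e10→0 s13→1 s13→2 s13→3 s14→4 s14→5  — peak 5.

5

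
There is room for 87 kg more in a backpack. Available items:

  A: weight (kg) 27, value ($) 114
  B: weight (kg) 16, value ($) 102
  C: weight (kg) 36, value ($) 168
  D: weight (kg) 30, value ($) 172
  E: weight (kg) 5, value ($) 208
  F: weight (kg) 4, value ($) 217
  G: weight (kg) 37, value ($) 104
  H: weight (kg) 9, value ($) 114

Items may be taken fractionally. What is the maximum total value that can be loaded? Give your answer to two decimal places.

920.33

Sort by value per unit weight and fill in that order.
Order: F (217/4=54.25) > E (208/5=41.60) > H (114/9=12.67) > B (102/16=6.38) > D (172/30=5.73) > C (168/36=4.67) > A (114/27=4.22) > G (104/37=2.81)
Fill: take F (4 @ 217) → take E (5 @ 208) → take H (9 @ 114) → take B (16 @ 102) → take D (30 @ 172) → take 23/36 of C → 107.33; 87/87 used.
Total value = 920.33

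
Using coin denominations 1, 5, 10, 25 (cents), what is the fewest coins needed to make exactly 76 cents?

Use the largest denomination that fits, subtract, and repeat.
76 = 3×25 + 1×1
Total coins = 3 + 1 = 4

4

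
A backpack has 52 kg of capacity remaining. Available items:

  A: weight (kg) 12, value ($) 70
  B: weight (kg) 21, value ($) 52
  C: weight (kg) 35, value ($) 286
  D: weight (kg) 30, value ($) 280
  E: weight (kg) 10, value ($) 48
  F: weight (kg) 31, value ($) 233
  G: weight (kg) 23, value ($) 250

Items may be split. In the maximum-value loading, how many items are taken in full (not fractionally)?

Sort by value per unit weight and fill in that order.
Order: G (250/23=10.87) > D (280/30=9.33) > C (286/35=8.17) > F (233/31=7.52) > A (70/12=5.83) > E (48/10=4.80) > B (52/21=2.48)
Fill: take G (23 @ 250) → take 29/30 of D → 270.67; 52/52 used.
1 item(s) taken whole; one partial (take 29/30 of D).

1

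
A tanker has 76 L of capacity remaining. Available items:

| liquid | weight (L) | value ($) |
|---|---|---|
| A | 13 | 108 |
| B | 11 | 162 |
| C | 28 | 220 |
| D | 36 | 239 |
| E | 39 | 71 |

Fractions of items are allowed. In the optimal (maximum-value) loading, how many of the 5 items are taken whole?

Order: B (162/11=14.73) > A (108/13=8.31) > C (220/28=7.86) > D (239/36=6.64) > E (71/39=1.82)
Fill: take B (11 @ 162) → take A (13 @ 108) → take C (28 @ 220) → take 24/36 of D → 159.33; 76/76 used.
3 item(s) taken whole; one partial (take 24/36 of D).

3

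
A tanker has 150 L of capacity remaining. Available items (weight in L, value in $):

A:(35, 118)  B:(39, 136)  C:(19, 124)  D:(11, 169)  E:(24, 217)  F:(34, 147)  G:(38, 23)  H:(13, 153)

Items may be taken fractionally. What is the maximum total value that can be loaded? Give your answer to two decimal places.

979.71

Greedy by value/weight ratio, highest first.
Ratios (sorted): D 15.36, H 11.77, E 9.04, C 6.53, F 4.32, B 3.49, A 3.37, G 0.61
take D (11 @ 169); take H (13 @ 153); take E (24 @ 217); take C (19 @ 124); take F (34 @ 147); take B (39 @ 136); take 10/35 of A → 33.71. Capacity used 150/150.
Total value = 979.71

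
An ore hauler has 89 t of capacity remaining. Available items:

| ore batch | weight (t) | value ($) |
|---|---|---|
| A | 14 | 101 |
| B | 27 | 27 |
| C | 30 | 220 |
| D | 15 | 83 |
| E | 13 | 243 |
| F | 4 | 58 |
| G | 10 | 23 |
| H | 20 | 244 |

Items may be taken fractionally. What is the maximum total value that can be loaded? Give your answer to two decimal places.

Greedy by value/weight ratio, highest first.
Order: E (243/13=18.69) > F (58/4=14.50) > H (244/20=12.20) > C (220/30=7.33) > A (101/14=7.21) > D (83/15=5.53) > G (23/10=2.30) > B (27/27=1.00)
Fill: take E (13 @ 243) → take F (4 @ 58) → take H (20 @ 244) → take C (30 @ 220) → take A (14 @ 101) → take 8/15 of D → 44.27; 89/89 used.
Total value = 910.27

910.27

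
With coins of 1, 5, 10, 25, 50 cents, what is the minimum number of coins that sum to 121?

5

121 = 2×50 + 2×10 + 1×1
Total coins = 2 + 2 + 1 = 5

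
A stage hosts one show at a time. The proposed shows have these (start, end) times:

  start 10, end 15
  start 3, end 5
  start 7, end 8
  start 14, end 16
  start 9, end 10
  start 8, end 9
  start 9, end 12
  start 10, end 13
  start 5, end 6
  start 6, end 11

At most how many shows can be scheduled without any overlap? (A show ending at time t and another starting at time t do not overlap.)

By end time: (3,5), (5,6), (7,8), (8,9), (9,10), (6,11), (9,12), (10,13), (10,15), (14,16).
Pick (3,5); next start ≥ 5 → (5,6); next start ≥ 6 → (7,8); next start ≥ 8 → (8,9); next start ≥ 9 → (9,10); next start ≥ 10 → (10,13); next start ≥ 13 → (14,16).
Selected 7 shows.

7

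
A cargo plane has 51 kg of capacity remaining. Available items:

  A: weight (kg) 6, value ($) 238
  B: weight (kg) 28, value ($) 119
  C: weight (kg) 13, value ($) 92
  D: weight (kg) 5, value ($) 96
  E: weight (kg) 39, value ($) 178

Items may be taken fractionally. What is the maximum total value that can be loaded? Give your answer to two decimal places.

549.23

Order: A (238/6=39.67) > D (96/5=19.20) > C (92/13=7.08) > E (178/39=4.56) > B (119/28=4.25)
Fill: take A (6 @ 238) → take D (5 @ 96) → take C (13 @ 92) → take 27/39 of E → 123.23; 51/51 used.
Total value = 549.23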